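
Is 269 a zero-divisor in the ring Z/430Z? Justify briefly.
NO

gcd(269, 430) = 1, so 269 is a unit in Z/430Z (it has a multiplicative inverse). A unit cannot be a zero-divisor: if 269·b ≡ 0 then multiplying both sides by 269^(−1) gives b ≡ 0. So 269 is not a zero-divisor.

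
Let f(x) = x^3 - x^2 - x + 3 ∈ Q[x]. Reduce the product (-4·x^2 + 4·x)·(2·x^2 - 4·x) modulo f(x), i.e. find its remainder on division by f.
First multiply in Q[x] without reducing: a · b = -8·x^4 + 24·x^3 - 16·x^2. Now divide by f(x) = x^3 - x^2 - x + 3, eliminating the leading term at each step:
  leading term -8·x^4: subtract (-8·x)·f(x) = -8·x^4 + 8·x^3 + 8·x^2 - 24·x, leaving 16·x^3 - 24·x^2 + 24·x
  leading term 16·x^3: subtract (16)·f(x) = 16·x^3 - 16·x^2 - 16·x + 48, leaving -8·x^2 + 40·x - 48
The degree is now < 3, so this is the remainder. Hence a · b ≡ -8·x^2 + 40·x - 48 in Q[x]/(f).

Final answer: a · b ≡ -8·x^2 + 40·x - 48 (mod f(x))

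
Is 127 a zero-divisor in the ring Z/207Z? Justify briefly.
NO

gcd(127, 207) = 1, so 127 is a unit in Z/207Z (it has a multiplicative inverse). A unit cannot be a zero-divisor: if 127·b ≡ 0 then multiplying both sides by 127^(−1) gives b ≡ 0. So 127 is not a zero-divisor.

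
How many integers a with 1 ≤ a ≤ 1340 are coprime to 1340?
The number of a ∈ {1, ..., 1340} with gcd(a, 1340) = 1 is by definition Euler's totient φ(1340). φ is multiplicative, with φ(p^e) = p^e − p^(e−1). Factorise 1340 = 2^2 · 5 · 67. Then
  φ(1340) = (2^2 − 2^1) · (5 − 1) · (67 − 1) = 2 · 4 · 66 = 528.
So there are 528 such integers.

Final answer: 528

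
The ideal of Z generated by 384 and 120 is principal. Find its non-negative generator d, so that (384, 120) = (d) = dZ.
In the PID Z, (a, b) is generated by gcd(a, b). Compute gcd(384, 120) with the extended Euclidean algorithm, tracking rows (r, s, t) with s·384 + t·120 = r:
  row A: (384, 1, 0)   [1·384 + 0·120 = 384]
  row B: (120, 0, 1)   [0·384 + 1·120 = 120]
  384 = 3·120 + 24   → row C = row A − 3·row B = (24, 1, −3)   [check: 1·384 − 3·120 = 24]
  120 = 5·24 + 0   → remainder 0, stop. gcd = 24 (last nonzero row C).
So gcd(384, 120) = 24, with Bézout identity 1·384 − 3·120 = 24. Containment (⊇): the Bézout identity exhibits 24 as an element of (384, 120), giving (24) ⊆ (384, 120). Containment (⊆): since 24 | 384 and 24 | 120 (384 = 24·16, 120 = 24·5), every Z-linear combination of 384 and 120 is divisible by 24, so (384, 120) ⊆ (24). Therefore (384, 120) = (24), d = 24.

Final answer: (384, 120) = (24); d = 24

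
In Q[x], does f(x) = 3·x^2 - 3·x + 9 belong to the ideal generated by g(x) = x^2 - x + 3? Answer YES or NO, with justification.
YES

In Q[x] the ideal (g) consists of all multiples of g, so f ∈ (g) iff g | f, i.e. iff the remainder of f on division by g is 0. Divide f by g (g is monic, so eliminate the leading term of the running remainder at each step):
  leading term 3·x^2: subtract (3)·g(x) = 3·x^2 - 3·x + 9, leaving 0
The remainder is 0, so f(x) = g(x) · h(x) with h(x) = 3. Hence g | f, i.e. f ∈ (g).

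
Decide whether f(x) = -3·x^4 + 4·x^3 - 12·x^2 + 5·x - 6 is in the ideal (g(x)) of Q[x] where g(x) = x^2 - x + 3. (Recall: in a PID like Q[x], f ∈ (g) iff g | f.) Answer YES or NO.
YES

In Q[x] the ideal (g) consists of all multiples of g, so f ∈ (g) iff g | f, i.e. iff the remainder of f on division by g is 0. Divide f by g (g is monic, so eliminate the leading term of the running remainder at each step):
  leading term -3·x^4: subtract (-3·x^2)·g(x) = -3·x^4 + 3·x^3 - 9·x^2, leaving x^3 - 3·x^2 + 5·x - 6
  leading term x^3: subtract (x)·g(x) = x^3 - x^2 + 3·x, leaving -2·x^2 + 2·x - 6
  leading term -2·x^2: subtract (-2)·g(x) = -2·x^2 + 2·x - 6, leaving 0
The remainder is 0, so f(x) = g(x) · h(x) with h(x) = -3·x^2 + x - 2. Hence g | f, i.e. f ∈ (g).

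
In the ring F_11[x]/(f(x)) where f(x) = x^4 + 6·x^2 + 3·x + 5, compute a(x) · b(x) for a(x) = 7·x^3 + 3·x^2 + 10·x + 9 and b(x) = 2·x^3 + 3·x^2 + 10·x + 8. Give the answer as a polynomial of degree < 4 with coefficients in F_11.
Multiply as integer polynomials: a · b = 14·x^6 + 27·x^5 + 99·x^4 + 134·x^3 + 151·x^2 + 170·x + 72. Reducing coefficients mod 11: a · b ≡ 3·x^6 + 5·x^5 + 2·x^3 + 8·x^2 + 5·x + 6. Now divide by f(x) = x^4 + 6·x^2 + 3·x + 5 in F_11[x], eliminating the leading term at each step:
  leading term 3·x^6: subtract (3·x^2)·f(x) = 3·x^6 + 7·x^4 + 9·x^3 + 4·x^2, leaving 5·x^5 + 4·x^4 + 4·x^3 + 4·x^2 + 5·x + 6 (coefficients mod 11)
  leading term 5·x^5: subtract (5·x)·f(x) = 5·x^5 + 8·x^3 + 4·x^2 + 3·x, leaving 4·x^4 + 7·x^3 + 2·x + 6 (coefficients mod 11)
  leading term 4·x^4: subtract (4)·f(x) = 4·x^4 + 2·x^2 + x + 9, leaving 7·x^3 + 9·x^2 + x + 8 (coefficients mod 11)
The degree is now < 4, so this is the remainder. Hence a · b ≡ 7·x^3 + 9·x^2 + x + 8 in F_11[x]/(f).

Final answer: a · b ≡ 7·x^3 + 9·x^2 + x + 8 (mod f(x))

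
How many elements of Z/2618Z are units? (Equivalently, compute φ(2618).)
An element a ∈ Z/2618Z is a unit iff gcd(a, 2618) = 1, so the number of units is φ(2618). φ is multiplicative, with φ(p^e) = p^e − p^(e−1). Factorise 2618 = 2 · 7 · 11 · 17. Then
  φ(2618) = (2 − 1) · (7 − 1) · (11 − 1) · (17 − 1) = 1 · 6 · 10 · 16 = 960.

Final answer: Z/2618Z has φ(2618) = 960 units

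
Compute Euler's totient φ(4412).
φ is multiplicative, with φ(p^e) = p^e − p^(e−1). Factorise 4412 = 2^2 · 1103. Then
  φ(4412) = (2^2 − 2^1) · (1103 − 1) = 2 · 1102 = 2204.

Final answer: φ(4412) = 2204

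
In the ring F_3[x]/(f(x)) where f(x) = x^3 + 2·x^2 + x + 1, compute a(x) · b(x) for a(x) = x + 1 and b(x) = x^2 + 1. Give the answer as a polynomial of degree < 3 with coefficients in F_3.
Multiply as integer polynomials: a · b = x^3 + x^2 + x + 1. Reducing coefficients mod 3: a · b ≡ x^3 + x^2 + x + 1. Now divide by f(x) = x^3 + 2·x^2 + x + 1 in F_3[x], eliminating the leading term at each step:
  leading term x^3: subtract (1)·f(x) = x^3 + 2·x^2 + x + 1, leaving 2·x^2 (coefficients mod 3)
The degree is now < 3, so this is the remainder. Hence a · b ≡ 2·x^2 in F_3[x]/(f).

Final answer: a · b ≡ 2·x^2 (mod f(x))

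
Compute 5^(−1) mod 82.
5^(−1) ≡ 33 (mod 82)

Apply the extended Euclidean algorithm to (82, 5), tracking rows (r, s, t) with s·82 + t·5 = r. Each division r_prev = q·r_cur + r_new produces the new row as (previous row) − q·(current row):
  row A: (82, 1, 0)   [1·82 + 0·5 = 82]
  row B: (5, 0, 1)   [0·82 + 1·5 = 5]
  82 = 16·5 + 2   → row C = row A − 16·row B = (2, 1, −16)   [check: 1·82 − 16·5 = 2]
  5 = 2·2 + 1   → row D = row B − 2·row C = (1, −2, 33)   [check: −2·82 + 33·5 = 1]
  2 = 2·1 + 0   → remainder 0, stop. gcd = 1 (last nonzero row D).
The gcd is 1, so 5 is invertible mod 82. The last nonzero row gives −2·82 + 33·5 = 1, so t = 33. So 5^(−1) ≡ 33 (mod 82). Verify: 5 · 33 = 165 ≡ 1 (mod 82). ✓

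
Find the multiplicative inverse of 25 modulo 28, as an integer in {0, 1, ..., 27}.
25^(−1) ≡ 9 (mod 28)

Apply the extended Euclidean algorithm to (28, 25), tracking rows (r, s, t) with s·28 + t·25 = r. Each division r_prev = q·r_cur + r_new produces the new row as (previous row) − q·(current row):
  row A: (28, 1, 0)   [1·28 + 0·25 = 28]
  row B: (25, 0, 1)   [0·28 + 1·25 = 25]
  28 = 1·25 + 3   → row C = row A − 1·row B = (3, 1, −1)   [check: 1·28 − 1·25 = 3]
  25 = 8·3 + 1   → row D = row B − 8·row C = (1, −8, 9)   [check: −8·28 + 9·25 = 1]
  3 = 3·1 + 0   → remainder 0, stop. gcd = 1 (last nonzero row D).
The gcd is 1, so 25 is invertible mod 28. The last nonzero row gives −8·28 + 9·25 = 1, so t = 9. So 25^(−1) ≡ 9 (mod 28). Verify: 25 · 9 = 225 ≡ 1 (mod 28). ✓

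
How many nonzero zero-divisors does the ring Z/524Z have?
In Z/524Z each nonzero element is either a unit (gcd with 524 is 1) or a zero-divisor (gcd > 1). The number of units is φ(524): factorise 524 = 2^2 · 131, so φ(524) = (2^2 − 2^1) · (131 − 1) = 2 · 130 = 260. The nonzero elements number 524 − 1 = 523. Hence the nonzero zero-divisors number 523 − 260 = 263.

Final answer: Z/524Z has 263 nonzero zero-divisors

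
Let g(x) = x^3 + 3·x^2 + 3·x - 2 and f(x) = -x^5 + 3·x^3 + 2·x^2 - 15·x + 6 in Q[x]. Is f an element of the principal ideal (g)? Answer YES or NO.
In Q[x] the ideal (g) consists of all multiples of g, so f ∈ (g) iff g | f, i.e. iff the remainder of f on division by g is 0. Divide f by g (g is monic, so eliminate the leading term of the running remainder at each step):
  leading term -x^5: subtract (-x^2)·g(x) = -x^5 - 3·x^4 - 3·x^3 + 2·x^2, leaving 3·x^4 + 6·x^3 - 15·x + 6
  leading term 3·x^4: subtract (3·x)·g(x) = 3·x^4 + 9·x^3 + 9·x^2 - 6·x, leaving -3·x^3 - 9·x^2 - 9·x + 6
  leading term -3·x^3: subtract (-3)·g(x) = -3·x^3 - 9·x^2 - 9·x + 6, leaving 0
The remainder is 0, so f(x) = g(x) · h(x) with h(x) = -x^2 + 3·x - 3. Hence g | f, i.e. f ∈ (g).

Final answer: YES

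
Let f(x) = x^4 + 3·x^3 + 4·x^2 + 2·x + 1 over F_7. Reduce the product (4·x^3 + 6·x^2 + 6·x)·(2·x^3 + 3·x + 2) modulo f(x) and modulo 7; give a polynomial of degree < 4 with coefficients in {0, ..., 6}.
a · b ≡ 2·x^3 + 4·x^2 + 3·x (mod f(x))

Multiply as integer polynomials: a · b = 8·x^6 + 12·x^5 + 24·x^4 + 26·x^3 + 30·x^2 + 12·x. Reducing coefficients mod 7: a · b ≡ x^6 + 5·x^5 + 3·x^4 + 5·x^3 + 2·x^2 + 5·x. Now divide by f(x) = x^4 + 3·x^3 + 4·x^2 + 2·x + 1 in F_7[x], eliminating the leading term at each step:
  leading term x^6: subtract (x^2)·f(x) = x^6 + 3·x^5 + 4·x^4 + 2·x^3 + x^2, leaving 2·x^5 + 6·x^4 + 3·x^3 + x^2 + 5·x (coefficients mod 7)
  leading term 2·x^5: subtract (2·x)·f(x) = 2·x^5 + 6·x^4 + x^3 + 4·x^2 + 2·x, leaving 2·x^3 + 4·x^2 + 3·x (coefficients mod 7)
The degree is now < 4, so this is the remainder. Hence a · b ≡ 2·x^3 + 4·x^2 + 3·x in F_7[x]/(f).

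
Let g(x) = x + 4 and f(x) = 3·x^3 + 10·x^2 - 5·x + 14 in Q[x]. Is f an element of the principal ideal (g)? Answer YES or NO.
In Q[x] the ideal (g) consists of all multiples of g, so f ∈ (g) iff g | f, i.e. iff the remainder of f on division by g is 0. Divide f by g (g is monic, so eliminate the leading term of the running remainder at each step):
  leading term 3·x^3: subtract (3·x^2)·g(x) = 3·x^3 + 12·x^2, leaving -2·x^2 - 5·x + 14
  leading term -2·x^2: subtract (-2·x)·g(x) = -2·x^2 - 8·x, leaving 3·x + 14
  leading term 3·x: subtract (3)·g(x) = 3·x + 12, leaving 2
The remainder r(x) = 2 ≠ 0 (and deg r < deg g), so g ∤ f, i.e. f ∉ (g).

Final answer: NO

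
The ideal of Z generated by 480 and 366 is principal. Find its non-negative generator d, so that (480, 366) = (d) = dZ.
In the PID Z, (a, b) is generated by gcd(a, b). Compute gcd(480, 366) with the extended Euclidean algorithm, tracking rows (r, s, t) with s·480 + t·366 = r:
  row A: (480, 1, 0)   [1·480 + 0·366 = 480]
  row B: (366, 0, 1)   [0·480 + 1·366 = 366]
  480 = 1·366 + 114   → row C = row A − 1·row B = (114, 1, −1)   [check: 1·480 − 1·366 = 114]
  366 = 3·114 + 24   → row D = row B − 3·row C = (24, −3, 4)   [check: −3·480 + 4·366 = 24]
  114 = 4·24 + 18   → row E = row C − 4·row D = (18, 13, −17)   [check: 13·480 − 17·366 = 18]
  24 = 1·18 + 6   → row F = row D − 1·row E = (6, −16, 21)   [check: −16·480 + 21·366 = 6]
  18 = 3·6 + 0   → remainder 0, stop. gcd = 6 (last nonzero row F).
So gcd(480, 366) = 6, with Bézout identity −16·480 + 21·366 = 6. Containment (⊇): the Bézout identity exhibits 6 as an element of (480, 366), giving (6) ⊆ (480, 366). Containment (⊆): since 6 | 480 and 6 | 366 (480 = 6·80, 366 = 6·61), every Z-linear combination of 480 and 366 is divisible by 6, so (480, 366) ⊆ (6). Therefore (480, 366) = (6), d = 6.

Final answer: (480, 366) = (6); d = 6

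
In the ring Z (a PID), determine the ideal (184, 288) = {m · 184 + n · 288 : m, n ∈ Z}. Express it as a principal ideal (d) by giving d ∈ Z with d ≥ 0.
In the PID Z, (a, b) is generated by gcd(a, b). Compute gcd(288, 184) with the extended Euclidean algorithm, tracking rows (r, s, t) with s·288 + t·184 = r:
  row A: (288, 1, 0)   [1·288 + 0·184 = 288]
  row B: (184, 0, 1)   [0·288 + 1·184 = 184]
  288 = 1·184 + 104   → row C = row A − 1·row B = (104, 1, −1)   [check: 1·288 − 1·184 = 104]
  184 = 1·104 + 80   → row D = row B − 1·row C = (80, −1, 2)   [check: −1·288 + 2·184 = 80]
  104 = 1·80 + 24   → row E = row C − 1·row D = (24, 2, −3)   [check: 2·288 − 3·184 = 24]
  80 = 3·24 + 8   → row F = row D − 3·row E = (8, −7, 11)   [check: −7·288 + 11·184 = 8]
  24 = 3·8 + 0   → remainder 0, stop. gcd = 8 (last nonzero row F).
So gcd(184, 288) = 8, with Bézout identity −7·288 + 11·184 = 8. Containment (⊇): the Bézout identity exhibits 8 as an element of (184, 288), giving (8) ⊆ (184, 288). Containment (⊆): since 8 | 184 and 8 | 288 (184 = 8·23, 288 = 8·36), every Z-linear combination of 184 and 288 is divisible by 8, so (184, 288) ⊆ (8). Therefore (184, 288) = (8), d = 8.

Final answer: (184, 288) = (8); d = 8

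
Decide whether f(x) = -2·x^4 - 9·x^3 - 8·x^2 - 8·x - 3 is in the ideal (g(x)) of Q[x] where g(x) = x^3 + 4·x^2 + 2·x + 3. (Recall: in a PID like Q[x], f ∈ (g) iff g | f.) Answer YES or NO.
YES

In Q[x] the ideal (g) consists of all multiples of g, so f ∈ (g) iff g | f, i.e. iff the remainder of f on division by g is 0. Divide f by g (g is monic, so eliminate the leading term of the running remainder at each step):
  leading term -2·x^4: subtract (-2·x)·g(x) = -2·x^4 - 8·x^3 - 4·x^2 - 6·x, leaving -x^3 - 4·x^2 - 2·x - 3
  leading term -x^3: subtract (-1)·g(x) = -x^3 - 4·x^2 - 2·x - 3, leaving 0
The remainder is 0, so f(x) = g(x) · h(x) with h(x) = -2·x - 1. Hence g | f, i.e. f ∈ (g).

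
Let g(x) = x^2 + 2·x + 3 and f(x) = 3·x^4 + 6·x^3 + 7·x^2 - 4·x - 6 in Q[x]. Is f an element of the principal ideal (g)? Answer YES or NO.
YES

In Q[x] the ideal (g) consists of all multiples of g, so f ∈ (g) iff g | f, i.e. iff the remainder of f on division by g is 0. Divide f by g (g is monic, so eliminate the leading term of the running remainder at each step):
  leading term 3·x^4: subtract (3·x^2)·g(x) = 3·x^4 + 6·x^3 + 9·x^2, leaving -2·x^2 - 4·x - 6
  leading term -2·x^2: subtract (-2)·g(x) = -2·x^2 - 4·x - 6, leaving 0
The remainder is 0, so f(x) = g(x) · h(x) with h(x) = 3·x^2 - 2. Hence g | f, i.e. f ∈ (g).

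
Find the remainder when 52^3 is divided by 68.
52

Use repeated squaring. Binary(3) = 11. Walk through the bits of the exponent 3 left-to-right: at each bit after the leading one, square the running value, then multiply by 52 if the bit is 1 (always reducing mod 68):
  bit 1 = 1 (leading): start with 52.
  bit 2 = 1: square 52^2 = 2704 ≡ 52; bit is 1, so multiply 52·52 = 2704 ≡ 52 (mod 68).
Final value: 52^3 ≡ 52 (mod 68).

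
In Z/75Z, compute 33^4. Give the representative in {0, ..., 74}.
21

Use repeated squaring. Binary(4) = 100. Walk through the bits of the exponent 4 left-to-right: at each bit after the leading one, square the running value, then multiply by 33 if the bit is 1 (always reducing mod 75):
  bit 1 = 1 (leading): start with 33.
  bit 2 = 0: square 33^2 = 1089 ≡ 39 (mod 75).
  bit 3 = 0: square 39^2 = 1521 ≡ 21 (mod 75).
Final value: 33^4 ≡ 21 (mod 75).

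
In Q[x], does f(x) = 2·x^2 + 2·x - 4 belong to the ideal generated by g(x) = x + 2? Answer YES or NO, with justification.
In Q[x] the ideal (g) consists of all multiples of g, so f ∈ (g) iff g | f, i.e. iff the remainder of f on division by g is 0. Divide f by g (g is monic, so eliminate the leading term of the running remainder at each step):
  leading term 2·x^2: subtract (2·x)·g(x) = 2·x^2 + 4·x, leaving -2·x - 4
  leading term -2·x: subtract (-2)·g(x) = -2·x - 4, leaving 0
The remainder is 0, so f(x) = g(x) · h(x) with h(x) = 2·x - 2. Hence g | f, i.e. f ∈ (g).

Final answer: YES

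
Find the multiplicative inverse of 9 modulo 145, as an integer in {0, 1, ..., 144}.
9^(−1) ≡ 129 (mod 145)

Apply the extended Euclidean algorithm to (145, 9), tracking rows (r, s, t) with s·145 + t·9 = r. Each division r_prev = q·r_cur + r_new produces the new row as (previous row) − q·(current row):
  row A: (145, 1, 0)   [1·145 + 0·9 = 145]
  row B: (9, 0, 1)   [0·145 + 1·9 = 9]
  145 = 16·9 + 1   → row C = row A − 16·row B = (1, 1, −16)   [check: 1·145 − 16·9 = 1]
  9 = 9·1 + 0   → remainder 0, stop. gcd = 1 (last nonzero row C).
The gcd is 1, so 9 is invertible mod 145. The last nonzero row gives 1·145 − 16·9 = 1, so t = −16. So 9^(−1) ≡ −16 ≡ 129 (mod 145). Verify: 9 · 129 = 1161 ≡ 1 (mod 145). ✓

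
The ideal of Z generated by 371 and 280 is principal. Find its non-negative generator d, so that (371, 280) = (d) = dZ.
(371, 280) = (7); d = 7

In the PID Z, (a, b) is generated by gcd(a, b). Compute gcd(371, 280) with the extended Euclidean algorithm, tracking rows (r, s, t) with s·371 + t·280 = r:
  row A: (371, 1, 0)   [1·371 + 0·280 = 371]
  row B: (280, 0, 1)   [0·371 + 1·280 = 280]
  371 = 1·280 + 91   → row C = row A − 1·row B = (91, 1, −1)   [check: 1·371 − 1·280 = 91]
  280 = 3·91 + 7   → row D = row B − 3·row C = (7, −3, 4)   [check: −3·371 + 4·280 = 7]
  91 = 13·7 + 0   → remainder 0, stop. gcd = 7 (last nonzero row D).
So gcd(371, 280) = 7, with Bézout identity −3·371 + 4·280 = 7. Containment (⊇): the Bézout identity exhibits 7 as an element of (371, 280), giving (7) ⊆ (371, 280). Containment (⊆): since 7 | 371 and 7 | 280 (371 = 7·53, 280 = 7·40), every Z-linear combination of 371 and 280 is divisible by 7, so (371, 280) ⊆ (7). Therefore (371, 280) = (7), d = 7.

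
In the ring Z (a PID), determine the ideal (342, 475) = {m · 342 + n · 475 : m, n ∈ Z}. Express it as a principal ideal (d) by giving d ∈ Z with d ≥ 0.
(342, 475) = (19); d = 19

In the PID Z, (a, b) is generated by gcd(a, b). Compute gcd(475, 342) with the extended Euclidean algorithm, tracking rows (r, s, t) with s·475 + t·342 = r:
  row A: (475, 1, 0)   [1·475 + 0·342 = 475]
  row B: (342, 0, 1)   [0·475 + 1·342 = 342]
  475 = 1·342 + 133   → row C = row A − 1·row B = (133, 1, −1)   [check: 1·475 − 1·342 = 133]
  342 = 2·133 + 76   → row D = row B − 2·row C = (76, −2, 3)   [check: −2·475 + 3·342 = 76]
  133 = 1·76 + 57   → row E = row C − 1·row D = (57, 3, −4)   [check: 3·475 − 4·342 = 57]
  76 = 1·57 + 19   → row F = row D − 1·row E = (19, −5, 7)   [check: −5·475 + 7·342 = 19]
  57 = 3·19 + 0   → remainder 0, stop. gcd = 19 (last nonzero row F).
So gcd(342, 475) = 19, with Bézout identity −5·475 + 7·342 = 19. Containment (⊇): the Bézout identity exhibits 19 as an element of (342, 475), giving (19) ⊆ (342, 475). Containment (⊆): since 19 | 342 and 19 | 475 (342 = 19·18, 475 = 19·25), every Z-linear combination of 342 and 475 is divisible by 19, so (342, 475) ⊆ (19). Therefore (342, 475) = (19), d = 19.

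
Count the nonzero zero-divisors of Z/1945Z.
In Z/1945Z each nonzero element is either a unit (gcd with 1945 is 1) or a zero-divisor (gcd > 1). The number of units is φ(1945): factorise 1945 = 5 · 389, so φ(1945) = (5 − 1) · (389 − 1) = 4 · 388 = 1552. The nonzero elements number 1945 − 1 = 1944. Hence the nonzero zero-divisors number 1944 − 1552 = 392.

Final answer: Z/1945Z has 392 nonzero zero-divisors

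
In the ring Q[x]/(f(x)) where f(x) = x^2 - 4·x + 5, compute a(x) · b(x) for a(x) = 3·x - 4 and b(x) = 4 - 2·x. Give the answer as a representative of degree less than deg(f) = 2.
a · b ≡ 14 - 4·x (mod f(x))

First multiply in Q[x] without reducing: a · b = -6·x^2 + 20·x - 16. Now divide by f(x) = x^2 - 4·x + 5, eliminating the leading term at each step:
  leading term -6·x^2: subtract (-6)·f(x) = -6·x^2 + 24·x - 30, leaving 14 - 4·x
The degree is now < 2, so this is the remainder. Hence a · b ≡ 14 - 4·x in Q[x]/(f).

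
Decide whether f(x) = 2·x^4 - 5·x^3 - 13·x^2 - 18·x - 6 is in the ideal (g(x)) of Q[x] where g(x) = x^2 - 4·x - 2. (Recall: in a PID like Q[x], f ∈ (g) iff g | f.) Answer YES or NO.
YES

In Q[x] the ideal (g) consists of all multiples of g, so f ∈ (g) iff g | f, i.e. iff the remainder of f on division by g is 0. Divide f by g (g is monic, so eliminate the leading term of the running remainder at each step):
  leading term 2·x^4: subtract (2·x^2)·g(x) = 2·x^4 - 8·x^3 - 4·x^2, leaving 3·x^3 - 9·x^2 - 18·x - 6
  leading term 3·x^3: subtract (3·x)·g(x) = 3·x^3 - 12·x^2 - 6·x, leaving 3·x^2 - 12·x - 6
  leading term 3·x^2: subtract (3)·g(x) = 3·x^2 - 12·x - 6, leaving 0
The remainder is 0, so f(x) = g(x) · h(x) with h(x) = 2·x^2 + 3·x + 3. Hence g | f, i.e. f ∈ (g).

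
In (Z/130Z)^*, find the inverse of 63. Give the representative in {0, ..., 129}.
63^(−1) ≡ 97 (mod 130)

Apply the extended Euclidean algorithm to (130, 63), tracking rows (r, s, t) with s·130 + t·63 = r. Each division r_prev = q·r_cur + r_new produces the new row as (previous row) − q·(current row):
  row A: (130, 1, 0)   [1·130 + 0·63 = 130]
  row B: (63, 0, 1)   [0·130 + 1·63 = 63]
  130 = 2·63 + 4   → row C = row A − 2·row B = (4, 1, −2)   [check: 1·130 − 2·63 = 4]
  63 = 15·4 + 3   → row D = row B − 15·row C = (3, −15, 31)   [check: −15·130 + 31·63 = 3]
  4 = 1·3 + 1   → row E = row C − 1·row D = (1, 16, −33)   [check: 16·130 − 33·63 = 1]
  3 = 3·1 + 0   → remainder 0, stop. gcd = 1 (last nonzero row E).
The gcd is 1, so 63 is invertible mod 130. The last nonzero row gives 16·130 − 33·63 = 1, so t = −33. So 63^(−1) ≡ −33 ≡ 97 (mod 130). Verify: 63 · 97 = 6111 ≡ 1 (mod 130). ✓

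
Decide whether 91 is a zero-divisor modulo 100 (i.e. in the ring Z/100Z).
gcd(91, 100) = 1, so 91 is a unit in Z/100Z (it has a multiplicative inverse). A unit cannot be a zero-divisor: if 91·b ≡ 0 then multiplying both sides by 91^(−1) gives b ≡ 0. So 91 is not a zero-divisor.

Final answer: NO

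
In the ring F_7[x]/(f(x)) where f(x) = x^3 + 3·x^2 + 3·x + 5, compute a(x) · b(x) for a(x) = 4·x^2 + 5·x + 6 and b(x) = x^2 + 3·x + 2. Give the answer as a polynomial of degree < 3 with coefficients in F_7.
a · b ≡ 2·x^2 + 1 (mod f(x))

Multiply as integer polynomials: a · b = 4·x^4 + 17·x^3 + 29·x^2 + 28·x + 12. Reducing coefficients mod 7: a · b ≡ 4·x^4 + 3·x^3 + x^2 + 5. Now divide by f(x) = x^3 + 3·x^2 + 3·x + 5 in F_7[x], eliminating the leading term at each step:
  leading term 4·x^4: subtract (4·x)·f(x) = 4·x^4 + 5·x^3 + 5·x^2 + 6·x, leaving 5·x^3 + 3·x^2 + x + 5 (coefficients mod 7)
  leading term 5·x^3: subtract (5)·f(x) = 5·x^3 + x^2 + x + 4, leaving 2·x^2 + 1 (coefficients mod 7)
The degree is now < 3, so this is the remainder. Hence a · b ≡ 2·x^2 + 1 in F_7[x]/(f).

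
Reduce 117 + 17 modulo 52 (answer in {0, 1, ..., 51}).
Reduce the summands first: 117 ≡ 13 (mod 52), so 117 + 17 ≡ 13 + 17 (mod 52). 13 + 17 = 30; 30 = 0·52 + 30, so (117 + 17) mod 52 = 30.

Final answer: 30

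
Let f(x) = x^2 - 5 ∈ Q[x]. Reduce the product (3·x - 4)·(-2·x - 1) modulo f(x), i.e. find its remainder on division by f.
First multiply in Q[x] without reducing: a · b = -6·x^2 + 5·x + 4. Now divide by f(x) = x^2 - 5, eliminating the leading term at each step:
  leading term -6·x^2: subtract (-6)·f(x) = 30 - 6·x^2, leaving 5·x - 26
The degree is now < 2, so this is the remainder. Hence a · b ≡ 5·x - 26 in Q[x]/(f).

Final answer: a · b ≡ 5·x - 26 (mod f(x))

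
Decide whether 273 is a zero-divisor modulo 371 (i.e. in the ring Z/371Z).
gcd(273, 371) = 7 > 1, so 273 is not a unit in Z/371Z. In Z/nZ every nonzero non-unit is a zero-divisor: explicitly, take b = 371/gcd = 53 ≠ 0 (mod 371); then 273·53 = 14469 = 39·371, i.e. 273·53 ≡ 0 (mod 371). So 273 is a zero-divisor.

Final answer: YES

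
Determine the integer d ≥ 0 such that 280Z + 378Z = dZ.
In the PID Z, (a, b) is generated by gcd(a, b). Compute gcd(378, 280) with the extended Euclidean algorithm, tracking rows (r, s, t) with s·378 + t·280 = r:
  row A: (378, 1, 0)   [1·378 + 0·280 = 378]
  row B: (280, 0, 1)   [0·378 + 1·280 = 280]
  378 = 1·280 + 98   → row C = row A − 1·row B = (98, 1, −1)   [check: 1·378 − 1·280 = 98]
  280 = 2·98 + 84   → row D = row B − 2·row C = (84, −2, 3)   [check: −2·378 + 3·280 = 84]
  98 = 1·84 + 14   → row E = row C − 1·row D = (14, 3, −4)   [check: 3·378 − 4·280 = 14]
  84 = 6·14 + 0   → remainder 0, stop. gcd = 14 (last nonzero row E).
So gcd(280, 378) = 14, with Bézout identity 3·378 − 4·280 = 14. Containment (⊇): the Bézout identity exhibits 14 as an element of (280, 378), giving (14) ⊆ (280, 378). Containment (⊆): since 14 | 280 and 14 | 378 (280 = 14·20, 378 = 14·27), every Z-linear combination of 280 and 378 is divisible by 14, so (280, 378) ⊆ (14). Therefore (280, 378) = (14), d = 14.

Final answer: (280, 378) = (14); d = 14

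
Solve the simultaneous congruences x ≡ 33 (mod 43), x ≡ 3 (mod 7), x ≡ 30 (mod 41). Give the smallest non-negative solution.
x ≡ 850 (mod 12341); the representative in [0, 12341) is 850

The moduli 43, 7, 41 are pairwise coprime, so by the CRT there is a unique solution mod 43·7·41 = 12341.
Solve by successive substitution. Start with x ≡ 33 (mod 43).
  Combine with x ≡ 3 (mod 7): write x = 33 + 43·t and require 33 + 43·t ≡ 3 (mod 7), i.e. 43·t ≡ 3 − 33 ≡ 5 (mod 7). Since 43^(−1) ≡ 1 (mod 7) (43 ≡ 1 (mod 7)), t ≡ 1·5 ≡ 5 (mod 7). So x ≡ 33 + 43·5 = 248 (mod 301).
  Combine with x ≡ 30 (mod 41): write x = 248 + 301·t and require 248 + 301·t ≡ 30 (mod 41), i.e. 301·t ≡ 30 − 248 ≡ 28 (mod 41). Since 301^(−1) ≡ 3 (mod 41) (301 ≡ 14 (mod 41)), t ≡ 3·28 ≡ 2 (mod 41). So x ≡ 248 + 301·2 = 850 (mod 12341).
Unique solution in [0, 12341): x = 850.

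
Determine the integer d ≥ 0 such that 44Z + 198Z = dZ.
In the PID Z, (a, b) is generated by gcd(a, b). Compute gcd(198, 44) with the extended Euclidean algorithm, tracking rows (r, s, t) with s·198 + t·44 = r:
  row A: (198, 1, 0)   [1·198 + 0·44 = 198]
  row B: (44, 0, 1)   [0·198 + 1·44 = 44]
  198 = 4·44 + 22   → row C = row A − 4·row B = (22, 1, −4)   [check: 1·198 − 4·44 = 22]
  44 = 2·22 + 0   → remainder 0, stop. gcd = 22 (last nonzero row C).
So gcd(44, 198) = 22, with Bézout identity 1·198 − 4·44 = 22. Containment (⊇): the Bézout identity exhibits 22 as an element of (44, 198), giving (22) ⊆ (44, 198). Containment (⊆): since 22 | 44 and 22 | 198 (44 = 22·2, 198 = 22·9), every Z-linear combination of 44 and 198 is divisible by 22, so (44, 198) ⊆ (22). Therefore (44, 198) = (22), d = 22.

Final answer: (44, 198) = (22); d = 22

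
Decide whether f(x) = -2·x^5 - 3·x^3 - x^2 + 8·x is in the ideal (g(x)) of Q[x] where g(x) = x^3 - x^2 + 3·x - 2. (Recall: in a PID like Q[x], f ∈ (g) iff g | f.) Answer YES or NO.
In Q[x] the ideal (g) consists of all multiples of g, so f ∈ (g) iff g | f, i.e. iff the remainder of f on division by g is 0. Divide f by g (g is monic, so eliminate the leading term of the running remainder at each step):
  leading term -2·x^5: subtract (-2·x^2)·g(x) = -2·x^5 + 2·x^4 - 6·x^3 + 4·x^2, leaving -2·x^4 + 3·x^3 - 5·x^2 + 8·x
  leading term -2·x^4: subtract (-2·x)·g(x) = -2·x^4 + 2·x^3 - 6·x^2 + 4·x, leaving x^3 + x^2 + 4·x
  leading term x^3: subtract (1)·g(x) = x^3 - x^2 + 3·x - 2, leaving 2·x^2 + x + 2
The remainder r(x) = 2·x^2 + x + 2 ≠ 0 (and deg r < deg g), so g ∤ f, i.e. f ∉ (g).

Final answer: NO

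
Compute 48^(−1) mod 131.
48^(−1) ≡ 101 (mod 131)

Apply the extended Euclidean algorithm to (131, 48), tracking rows (r, s, t) with s·131 + t·48 = r. Each division r_prev = q·r_cur + r_new produces the new row as (previous row) − q·(current row):
  row A: (131, 1, 0)   [1·131 + 0·48 = 131]
  row B: (48, 0, 1)   [0·131 + 1·48 = 48]
  131 = 2·48 + 35   → row C = row A − 2·row B = (35, 1, −2)   [check: 1·131 − 2·48 = 35]
  48 = 1·35 + 13   → row D = row B − 1·row C = (13, −1, 3)   [check: −1·131 + 3·48 = 13]
  35 = 2·13 + 9   → row E = row C − 2·row D = (9, 3, −8)   [check: 3·131 − 8·48 = 9]
  13 = 1·9 + 4   → row F = row D − 1·row E = (4, −4, 11)   [check: −4·131 + 11·48 = 4]
  9 = 2·4 + 1   → row G = row E − 2·row F = (1, 11, −30)   [check: 11·131 − 30·48 = 1]
  4 = 4·1 + 0   → remainder 0, stop. gcd = 1 (last nonzero row G).
The gcd is 1, so 48 is invertible mod 131. The last nonzero row gives 11·131 − 30·48 = 1, so t = −30. So 48^(−1) ≡ −30 ≡ 101 (mod 131). Verify: 48 · 101 = 4848 ≡ 1 (mod 131). ✓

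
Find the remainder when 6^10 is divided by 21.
15

Use repeated squaring. Binary(10) = 1010. Walk through the bits of the exponent 10 left-to-right: at each bit after the leading one, square the running value, then multiply by 6 if the bit is 1 (always reducing mod 21):
  bit 1 = 1 (leading): start with 6.
  bit 2 = 0: square 6^2 = 36 ≡ 15 (mod 21).
  bit 3 = 1: square 15^2 = 225 ≡ 15; bit is 1, so multiply 15·6 = 90 ≡ 6 (mod 21).
  bit 4 = 0: square 6^2 = 36 ≡ 15 (mod 21).
Final value: 6^10 ≡ 15 (mod 21).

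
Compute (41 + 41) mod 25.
Reduce the summands first: 41 ≡ 16, 41 ≡ 16 (mod 25), so 41 + 41 ≡ 16 + 16 (mod 25). 16 + 16 = 32; 32 = 1·25 + 7, so (41 + 41) mod 25 = 7.

Final answer: 7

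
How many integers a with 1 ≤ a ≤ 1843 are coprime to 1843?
The number of a ∈ {1, ..., 1843} with gcd(a, 1843) = 1 is by definition Euler's totient φ(1843). φ is multiplicative, with φ(p^e) = p^e − p^(e−1). Factorise 1843 = 19 · 97. Then
  φ(1843) = (19 − 1) · (97 − 1) = 18 · 96 = 1728.
So there are 1728 such integers.

Final answer: 1728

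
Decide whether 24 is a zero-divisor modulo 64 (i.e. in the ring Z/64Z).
YES

gcd(24, 64) = 8 > 1, so 24 is not a unit in Z/64Z. In Z/nZ every nonzero non-unit is a zero-divisor: explicitly, take b = 64/gcd = 8 ≠ 0 (mod 64); then 24·8 = 192 = 3·64, i.e. 24·8 ≡ 0 (mod 64). So 24 is a zero-divisor.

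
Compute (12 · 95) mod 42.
6

Reduce the factors first: 95 ≡ 11 (mod 42), so 12 · 95 ≡ 12 · 11 (mod 42). 12 · 11 = 132. Dividing by 42: 132 = 3·42 + 6. So (12 · 95) mod 42 = 6.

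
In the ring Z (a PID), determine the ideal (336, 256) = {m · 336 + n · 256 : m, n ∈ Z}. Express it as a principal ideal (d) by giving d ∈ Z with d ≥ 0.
In the PID Z, (a, b) is generated by gcd(a, b). Compute gcd(336, 256) with the extended Euclidean algorithm, tracking rows (r, s, t) with s·336 + t·256 = r:
  row A: (336, 1, 0)   [1·336 + 0·256 = 336]
  row B: (256, 0, 1)   [0·336 + 1·256 = 256]
  336 = 1·256 + 80   → row C = row A − 1·row B = (80, 1, −1)   [check: 1·336 − 1·256 = 80]
  256 = 3·80 + 16   → row D = row B − 3·row C = (16, −3, 4)   [check: −3·336 + 4·256 = 16]
  80 = 5·16 + 0   → remainder 0, stop. gcd = 16 (last nonzero row D).
So gcd(336, 256) = 16, with Bézout identity −3·336 + 4·256 = 16. Containment (⊇): the Bézout identity exhibits 16 as an element of (336, 256), giving (16) ⊆ (336, 256). Containment (⊆): since 16 | 336 and 16 | 256 (336 = 16·21, 256 = 16·16), every Z-linear combination of 336 and 256 is divisible by 16, so (336, 256) ⊆ (16). Therefore (336, 256) = (16), d = 16.

Final answer: (336, 256) = (16); d = 16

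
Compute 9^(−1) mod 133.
9^(−1) ≡ 74 (mod 133)

Apply the extended Euclidean algorithm to (133, 9), tracking rows (r, s, t) with s·133 + t·9 = r. Each division r_prev = q·r_cur + r_new produces the new row as (previous row) − q·(current row):
  row A: (133, 1, 0)   [1·133 + 0·9 = 133]
  row B: (9, 0, 1)   [0·133 + 1·9 = 9]
  133 = 14·9 + 7   → row C = row A − 14·row B = (7, 1, −14)   [check: 1·133 − 14·9 = 7]
  9 = 1·7 + 2   → row D = row B − 1·row C = (2, −1, 15)   [check: −1·133 + 15·9 = 2]
  7 = 3·2 + 1   → row E = row C − 3·row D = (1, 4, −59)   [check: 4·133 − 59·9 = 1]
  2 = 2·1 + 0   → remainder 0, stop. gcd = 1 (last nonzero row E).
The gcd is 1, so 9 is invertible mod 133. The last nonzero row gives 4·133 − 59·9 = 1, so t = −59. So 9^(−1) ≡ −59 ≡ 74 (mod 133). Verify: 9 · 74 = 666 ≡ 1 (mod 133). ✓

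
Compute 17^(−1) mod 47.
Apply the extended Euclidean algorithm to (47, 17), tracking rows (r, s, t) with s·47 + t·17 = r. Each division r_prev = q·r_cur + r_new produces the new row as (previous row) − q·(current row):
  row A: (47, 1, 0)   [1·47 + 0·17 = 47]
  row B: (17, 0, 1)   [0·47 + 1·17 = 17]
  47 = 2·17 + 13   → row C = row A − 2·row B = (13, 1, −2)   [check: 1·47 − 2·17 = 13]
  17 = 1·13 + 4   → row D = row B − 1·row C = (4, −1, 3)   [check: −1·47 + 3·17 = 4]
  13 = 3·4 + 1   → row E = row C − 3·row D = (1, 4, −11)   [check: 4·47 − 11·17 = 1]
  4 = 4·1 + 0   → remainder 0, stop. gcd = 1 (last nonzero row E).
The gcd is 1, so 17 is invertible mod 47. The last nonzero row gives 4·47 − 11·17 = 1, so t = −11. So 17^(−1) ≡ −11 ≡ 36 (mod 47). Verify: 17 · 36 = 612 ≡ 1 (mod 47). ✓

Final answer: 17^(−1) ≡ 36 (mod 47)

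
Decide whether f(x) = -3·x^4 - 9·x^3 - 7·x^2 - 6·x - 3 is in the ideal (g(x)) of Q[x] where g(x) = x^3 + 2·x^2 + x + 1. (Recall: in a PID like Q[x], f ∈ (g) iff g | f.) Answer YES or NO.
NO

In Q[x] the ideal (g) consists of all multiples of g, so f ∈ (g) iff g | f, i.e. iff the remainder of f on division by g is 0. Divide f by g (g is monic, so eliminate the leading term of the running remainder at each step):
  leading term -3·x^4: subtract (-3·x)·g(x) = -3·x^4 - 6·x^3 - 3·x^2 - 3·x, leaving -3·x^3 - 4·x^2 - 3·x - 3
  leading term -3·x^3: subtract (-3)·g(x) = -3·x^3 - 6·x^2 - 3·x - 3, leaving 2·x^2
The remainder r(x) = 2·x^2 ≠ 0 (and deg r < deg g), so g ∤ f, i.e. f ∉ (g).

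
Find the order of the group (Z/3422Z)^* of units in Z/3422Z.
|(Z/3422Z)^*| = 1624

(Z/3422Z)^* consists of the classes a with gcd(a, 3422) = 1, so its order is φ(3422). φ is multiplicative, with φ(p^e) = p^e − p^(e−1). Factorise 3422 = 2 · 29 · 59. Then
  φ(3422) = (2 − 1) · (29 − 1) · (59 − 1) = 1 · 28 · 58 = 1624.
Thus |(Z/3422Z)^*| = 1624.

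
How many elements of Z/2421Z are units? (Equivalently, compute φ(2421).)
Z/2421Z has φ(2421) = 1608 units

An element a ∈ Z/2421Z is a unit iff gcd(a, 2421) = 1, so the number of units is φ(2421). φ is multiplicative, with φ(p^e) = p^e − p^(e−1). Factorise 2421 = 3^2 · 269. Then
  φ(2421) = (3^2 − 3^1) · (269 − 1) = 6 · 268 = 1608.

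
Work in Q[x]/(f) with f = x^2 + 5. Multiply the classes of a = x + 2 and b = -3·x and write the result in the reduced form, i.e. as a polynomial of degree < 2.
First multiply in Q[x] without reducing: a · b = -3·x^2 - 6·x. Now divide by f(x) = x^2 + 5, eliminating the leading term at each step:
  leading term -3·x^2: subtract (-3)·f(x) = -3·x^2 - 15, leaving 15 - 6·x
The degree is now < 2, so this is the remainder. Hence a · b ≡ 15 - 6·x in Q[x]/(f).

Final answer: a · b ≡ 15 - 6·x (mod f(x))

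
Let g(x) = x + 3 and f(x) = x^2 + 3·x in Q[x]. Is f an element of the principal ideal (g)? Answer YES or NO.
In Q[x] the ideal (g) consists of all multiples of g, so f ∈ (g) iff g | f, i.e. iff the remainder of f on division by g is 0. Divide f by g (g is monic, so eliminate the leading term of the running remainder at each step):
  leading term x^2: subtract (x)·g(x) = x^2 + 3·x, leaving 0
The remainder is 0, so f(x) = g(x) · h(x) with h(x) = x. Hence g | f, i.e. f ∈ (g).

Final answer: YES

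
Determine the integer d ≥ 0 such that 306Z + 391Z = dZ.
In the PID Z, (a, b) is generated by gcd(a, b). Compute gcd(391, 306) with the extended Euclidean algorithm, tracking rows (r, s, t) with s·391 + t·306 = r:
  row A: (391, 1, 0)   [1·391 + 0·306 = 391]
  row B: (306, 0, 1)   [0·391 + 1·306 = 306]
  391 = 1·306 + 85   → row C = row A − 1·row B = (85, 1, −1)   [check: 1·391 − 1·306 = 85]
  306 = 3·85 + 51   → row D = row B − 3·row C = (51, −3, 4)   [check: −3·391 + 4·306 = 51]
  85 = 1·51 + 34   → row E = row C − 1·row D = (34, 4, −5)   [check: 4·391 − 5·306 = 34]
  51 = 1·34 + 17   → row F = row D − 1·row E = (17, −7, 9)   [check: −7·391 + 9·306 = 17]
  34 = 2·17 + 0   → remainder 0, stop. gcd = 17 (last nonzero row F).
So gcd(306, 391) = 17, with Bézout identity −7·391 + 9·306 = 17. Containment (⊇): the Bézout identity exhibits 17 as an element of (306, 391), giving (17) ⊆ (306, 391). Containment (⊆): since 17 | 306 and 17 | 391 (306 = 17·18, 391 = 17·23), every Z-linear combination of 306 and 391 is divisible by 17, so (306, 391) ⊆ (17). Therefore (306, 391) = (17), d = 17.

Final answer: (306, 391) = (17); d = 17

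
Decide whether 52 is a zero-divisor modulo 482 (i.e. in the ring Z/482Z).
gcd(52, 482) = 2 > 1, so 52 is not a unit in Z/482Z. In Z/nZ every nonzero non-unit is a zero-divisor: explicitly, take b = 482/gcd = 241 ≠ 0 (mod 482); then 52·241 = 12532 = 26·482, i.e. 52·241 ≡ 0 (mod 482). So 52 is a zero-divisor.

Final answer: YES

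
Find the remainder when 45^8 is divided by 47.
Use repeated squaring. Binary(8) = 1000. Walk through the bits of the exponent 8 left-to-right: at each bit after the leading one, square the running value, then multiply by 45 if the bit is 1 (always reducing mod 47):
  bit 1 = 1 (leading): start with 45.
  bit 2 = 0: square 45^2 = 2025 ≡ 4 (mod 47).
  bit 3 = 0: square 4^2 = 16 (mod 47).
  bit 4 = 0: square 16^2 = 256 ≡ 21 (mod 47).
Final value: 45^8 ≡ 21 (mod 47).

Final answer: 21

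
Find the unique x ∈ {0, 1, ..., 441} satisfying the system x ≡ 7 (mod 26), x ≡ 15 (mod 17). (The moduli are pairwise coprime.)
x ≡ 423 (mod 442); the representative in [0, 442) is 423

The moduli 26, 17 are pairwise coprime, so by the CRT there is a unique solution mod 26·17 = 442.
Solve by successive substitution. Start with x ≡ 7 (mod 26).
  Combine with x ≡ 15 (mod 17): write x = 7 + 26·t and require 7 + 26·t ≡ 15 (mod 17), i.e. 26·t ≡ 15 − 7 ≡ 8 (mod 17). Since 26^(−1) ≡ 2 (mod 17) (26 ≡ 9 (mod 17)), t ≡ 2·8 ≡ 16 (mod 17). So x ≡ 7 + 26·16 = 423 (mod 442).
Unique solution in [0, 442): x = 423.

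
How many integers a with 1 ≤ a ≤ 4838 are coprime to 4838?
2320

The number of a ∈ {1, ..., 4838} with gcd(a, 4838) = 1 is by definition Euler's totient φ(4838). φ is multiplicative, with φ(p^e) = p^e − p^(e−1). Factorise 4838 = 2 · 41 · 59. Then
  φ(4838) = (2 − 1) · (41 − 1) · (59 − 1) = 1 · 40 · 58 = 2320.
So there are 2320 such integers.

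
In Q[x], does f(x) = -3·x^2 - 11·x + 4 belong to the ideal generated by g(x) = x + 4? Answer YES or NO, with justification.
YES

In Q[x] the ideal (g) consists of all multiples of g, so f ∈ (g) iff g | f, i.e. iff the remainder of f on division by g is 0. Divide f by g (g is monic, so eliminate the leading term of the running remainder at each step):
  leading term -3·x^2: subtract (-3·x)·g(x) = -3·x^2 - 12·x, leaving x + 4
  leading term x: subtract (1)·g(x) = x + 4, leaving 0
The remainder is 0, so f(x) = g(x) · h(x) with h(x) = 1 - 3·x. Hence g | f, i.e. f ∈ (g).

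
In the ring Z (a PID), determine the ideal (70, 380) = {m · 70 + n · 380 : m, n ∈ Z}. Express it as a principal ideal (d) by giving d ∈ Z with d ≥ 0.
(70, 380) = (10); d = 10

In the PID Z, (a, b) is generated by gcd(a, b). Compute gcd(380, 70) with the extended Euclidean algorithm, tracking rows (r, s, t) with s·380 + t·70 = r:
  row A: (380, 1, 0)   [1·380 + 0·70 = 380]
  row B: (70, 0, 1)   [0·380 + 1·70 = 70]
  380 = 5·70 + 30   → row C = row A − 5·row B = (30, 1, −5)   [check: 1·380 − 5·70 = 30]
  70 = 2·30 + 10   → row D = row B − 2·row C = (10, −2, 11)   [check: −2·380 + 11·70 = 10]
  30 = 3·10 + 0   → remainder 0, stop. gcd = 10 (last nonzero row D).
So gcd(70, 380) = 10, with Bézout identity −2·380 + 11·70 = 10. Containment (⊇): the Bézout identity exhibits 10 as an element of (70, 380), giving (10) ⊆ (70, 380). Containment (⊆): since 10 | 70 and 10 | 380 (70 = 10·7, 380 = 10·38), every Z-linear combination of 70 and 380 is divisible by 10, so (70, 380) ⊆ (10). Therefore (70, 380) = (10), d = 10.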